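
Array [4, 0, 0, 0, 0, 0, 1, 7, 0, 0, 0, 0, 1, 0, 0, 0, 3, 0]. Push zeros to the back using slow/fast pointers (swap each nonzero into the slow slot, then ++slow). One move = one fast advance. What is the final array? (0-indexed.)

(s=0,f=0) a[fast]=4≠0 swap→a[0]=4 → slow++,fast++
(s=1,f=1) a[fast]=0 → fast++
(s=1,f=2) a[fast]=0 → fast++
(s=1,f=3) a[fast]=0 → fast++
(s=1,f=4) a[fast]=0 → fast++
(s=1,f=5) a[fast]=0 → fast++
(s=1,f=6) a[fast]=1≠0 swap→a[1]=1 → slow++,fast++
(s=2,f=7) a[fast]=7≠0 swap→a[2]=7 → slow++,fast++
(s=3,f=8) a[fast]=0 → fast++
(s=3,f=9) a[fast]=0 → fast++
(s=3,f=10) a[fast]=0 → fast++
(s=3,f=11) a[fast]=0 → fast++
(s=3,f=12) a[fast]=1≠0 swap→a[3]=1 → slow++,fast++
(s=4,f=13) a[fast]=0 → fast++
(s=4,f=14) a[fast]=0 → fast++
(s=4,f=15) a[fast]=0 → fast++
(s=4,f=16) a[fast]=3≠0 swap→a[4]=3 → slow++,fast++
(s=5,f=17) a[fast]=0 → fast++

[4, 1, 7, 1, 3, 0, 0, 0, 0, 0, 0, 0, 0, 0, 0, 0, 0, 0]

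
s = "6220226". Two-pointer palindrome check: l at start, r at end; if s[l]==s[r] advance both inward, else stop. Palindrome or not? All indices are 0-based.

[0,6] '6'=='6' → l++,r--
[1,5] '2'=='2' → l++,r--
[2,4] '2'=='2' → l++,r--

palindrome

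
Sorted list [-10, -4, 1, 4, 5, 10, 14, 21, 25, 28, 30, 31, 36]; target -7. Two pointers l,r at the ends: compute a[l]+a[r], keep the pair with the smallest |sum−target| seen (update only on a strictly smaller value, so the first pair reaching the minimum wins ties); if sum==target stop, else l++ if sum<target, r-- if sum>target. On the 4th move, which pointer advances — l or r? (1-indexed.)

r

l=1 r=13: -10+36=26 d=33 *, r--
l=1 r=12: -10+31=21 d=28 *, r--
l=1 r=11: -10+30=20 d=27 *, r--
l=1 r=10: -10+28=18 d=25 *, r--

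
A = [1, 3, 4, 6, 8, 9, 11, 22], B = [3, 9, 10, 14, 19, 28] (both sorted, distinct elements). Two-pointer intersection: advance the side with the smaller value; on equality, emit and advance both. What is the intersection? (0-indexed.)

intersection = [3, 9]

i=0 j=0: 1<3, i++
i=1 j=0: 3==3 emit, i++,j++
i=2 j=1: 4<9, i++
i=3 j=1: 6<9, i++
i=4 j=1: 8<9, i++
i=5 j=1: 9==9 emit, i++,j++
i=6 j=2: 11>10, j++
i=6 j=3: 11<14, i++
i=7 j=3: 22>14, j++
i=7 j=4: 22>19, j++
i=7 j=5: 22<28, i++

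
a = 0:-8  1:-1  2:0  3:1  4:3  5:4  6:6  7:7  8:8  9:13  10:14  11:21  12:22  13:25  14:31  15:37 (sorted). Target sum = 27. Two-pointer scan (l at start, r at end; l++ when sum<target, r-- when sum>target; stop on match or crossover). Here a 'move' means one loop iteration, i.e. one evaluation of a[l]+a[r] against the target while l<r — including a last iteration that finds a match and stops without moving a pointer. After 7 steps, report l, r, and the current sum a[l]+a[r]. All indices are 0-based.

[0,15] -8+37=29 >27 → r--
[0,14] -8+31=23 <27 → l++
[1,14] -1+31=30 >27 → r--
[1,13] -1+25=24 <27 → l++
[2,13] 0+25=25 <27 → l++
[3,13] 1+25=26 <27 → l++
[4,13] 3+25=28 >27 → r--

l=4, r=12, sum=25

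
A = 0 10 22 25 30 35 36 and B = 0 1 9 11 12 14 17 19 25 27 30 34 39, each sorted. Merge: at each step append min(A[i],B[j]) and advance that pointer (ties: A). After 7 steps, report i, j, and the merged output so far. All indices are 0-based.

i=0 j=0: A[i]=0<=B[j]=0 take 0, i++
i=1 j=0: A[i]=10>B[j]=0 take 0, j++
i=1 j=1: A[i]=10>B[j]=1 take 1, j++
i=1 j=2: A[i]=10>B[j]=9 take 9, j++
i=1 j=3: A[i]=10<=B[j]=11 take 10, i++
i=2 j=3: A[i]=22>B[j]=11 take 11, j++
i=2 j=4: A[i]=22>B[j]=12 take 12, j++

i=2, j=5, merged so far=[0, 0, 1, 9, 10, 11, 12]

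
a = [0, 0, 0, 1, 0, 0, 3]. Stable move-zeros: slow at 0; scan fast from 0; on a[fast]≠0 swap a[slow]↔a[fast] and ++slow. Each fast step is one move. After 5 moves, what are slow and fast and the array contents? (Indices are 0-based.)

slow=0 fast=0: a[fast]=0, fast++
slow=0 fast=1: a[fast]=0, fast++
slow=0 fast=2: a[fast]=0, fast++
slow=0 fast=3: a[fast]=1≠0 swap→a[0]=1, slow++,fast++
slow=1 fast=4: a[fast]=0, fast++

slow=1, fast=5, a=[1, 0, 0, 0, 0, 0, 3]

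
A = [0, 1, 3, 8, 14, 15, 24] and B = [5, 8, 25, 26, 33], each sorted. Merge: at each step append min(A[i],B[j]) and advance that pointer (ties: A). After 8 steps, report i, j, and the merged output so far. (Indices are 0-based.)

[i=0,j=0] A[i]=0<=B[j]=5 take 0 → i++
[i=1,j=0] A[i]=1<=B[j]=5 take 1 → i++
[i=2,j=0] A[i]=3<=B[j]=5 take 3 → i++
[i=3,j=0] A[i]=8>B[j]=5 take 5 → j++
[i=3,j=1] A[i]=8<=B[j]=8 take 8 → i++
[i=4,j=1] A[i]=14>B[j]=8 take 8 → j++
[i=4,j=2] A[i]=14<=B[j]=25 take 14 → i++
[i=5,j=2] A[i]=15<=B[j]=25 take 15 → i++

i=6, j=2, merged so far=[0, 1, 3, 5, 8, 8, 14, 15]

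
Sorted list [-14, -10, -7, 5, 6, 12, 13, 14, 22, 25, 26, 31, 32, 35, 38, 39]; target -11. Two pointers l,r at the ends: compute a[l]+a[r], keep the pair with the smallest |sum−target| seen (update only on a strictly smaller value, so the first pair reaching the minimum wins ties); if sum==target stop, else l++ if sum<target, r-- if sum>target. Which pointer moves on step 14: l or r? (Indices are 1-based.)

l=1 r=16: -14+39=25 d=36 *, r--
l=1 r=15: -14+38=24 d=35 *, r--
l=1 r=14: -14+35=21 d=32 *, r--
l=1 r=13: -14+32=18 d=29 *, r--
l=1 r=12: -14+31=17 d=28 *, r--
l=1 r=11: -14+26=12 d=23 *, r--
l=1 r=10: -14+25=11 d=22 *, r--
l=1 r=9: -14+22=8 d=19 *, r--
l=1 r=8: -14+14=0 d=11 *, r--
l=1 r=7: -14+13=-1 d=10 *, r--
l=1 r=6: -14+12=-2 d=9 *, r--
l=1 r=5: -14+6=-8 d=3 *, r--
l=1 r=4: -14+5=-9 d=2 *, r--
l=1 r=3: -14+-7=-21 d=10, l++

l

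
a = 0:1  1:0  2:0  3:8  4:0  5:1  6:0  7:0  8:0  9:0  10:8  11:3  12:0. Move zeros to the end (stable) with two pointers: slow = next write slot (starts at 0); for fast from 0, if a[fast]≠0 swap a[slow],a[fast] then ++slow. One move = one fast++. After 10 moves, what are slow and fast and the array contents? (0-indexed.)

slow=0 fast=0: a[fast]=1≠0 swap→a[0]=1, slow++,fast++
slow=1 fast=1: a[fast]=0, fast++
slow=1 fast=2: a[fast]=0, fast++
slow=1 fast=3: a[fast]=8≠0 swap→a[1]=8, slow++,fast++
slow=2 fast=4: a[fast]=0, fast++
slow=2 fast=5: a[fast]=1≠0 swap→a[2]=1, slow++,fast++
slow=3 fast=6: a[fast]=0, fast++
slow=3 fast=7: a[fast]=0, fast++
slow=3 fast=8: a[fast]=0, fast++
slow=3 fast=9: a[fast]=0, fast++

slow=3, fast=10, a=[1, 8, 1, 0, 0, 0, 0, 0, 0, 0, 8, 3, 0]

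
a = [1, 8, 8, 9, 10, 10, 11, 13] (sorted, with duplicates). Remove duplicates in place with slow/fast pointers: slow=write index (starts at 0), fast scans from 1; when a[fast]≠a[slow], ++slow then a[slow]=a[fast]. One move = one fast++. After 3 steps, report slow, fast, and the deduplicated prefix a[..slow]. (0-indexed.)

(s=0,f=1) a[fast]=8≠a[slow]=1 write a[1]=8 → slow++,fast++
(s=1,f=2) a[fast]=8=a[slow] dup → fast++
(s=1,f=3) a[fast]=9≠a[slow]=8 write a[2]=9 → slow++,fast++

slow=2, fast=4, prefix=[1, 8, 9]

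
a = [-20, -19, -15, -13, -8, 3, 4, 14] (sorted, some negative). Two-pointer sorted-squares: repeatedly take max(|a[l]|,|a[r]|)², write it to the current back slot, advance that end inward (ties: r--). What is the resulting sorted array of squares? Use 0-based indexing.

[9, 16, 64, 169, 196, 225, 361, 400]

l=0 r=7: |-20|>|14| out[7]=400, l++
l=1 r=7: |-19|>|14| out[6]=361, l++
l=2 r=7: |-15|>|14| out[5]=225, l++
l=3 r=7: |-13|<=|14| out[4]=196, r--
l=3 r=6: |-13|>|4| out[3]=169, l++
l=4 r=6: |-8|>|4| out[2]=64, l++
l=5 r=6: |3|<=|4| out[1]=16, r--
l=5 r=5: |3|<=|3| out[0]=9, r--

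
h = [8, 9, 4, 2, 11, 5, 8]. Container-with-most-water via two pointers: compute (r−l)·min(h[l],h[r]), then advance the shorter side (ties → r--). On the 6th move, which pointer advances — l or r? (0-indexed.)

l

[0,6] min(8,8)*6=48 best=48 * → r--
[0,5] min(8,5)*5=25 best=48 → r--
[0,4] min(8,11)*4=32 best=48 → l++
[1,4] min(9,11)*3=27 best=48 → l++
[2,4] min(4,11)*2=8 best=48 → l++
[3,4] min(2,11)*1=2 best=48 → l++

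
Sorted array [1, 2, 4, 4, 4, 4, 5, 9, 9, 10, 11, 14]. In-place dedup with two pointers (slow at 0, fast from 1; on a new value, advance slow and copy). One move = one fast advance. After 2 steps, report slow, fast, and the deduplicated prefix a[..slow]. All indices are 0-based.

slow=2, fast=3, prefix=[1, 2, 4]

slow=0 fast=1: a[fast]=2≠a[slow]=1 write a[1]=2, slow++,fast++
slow=1 fast=2: a[fast]=4≠a[slow]=2 write a[2]=4, slow++,fast++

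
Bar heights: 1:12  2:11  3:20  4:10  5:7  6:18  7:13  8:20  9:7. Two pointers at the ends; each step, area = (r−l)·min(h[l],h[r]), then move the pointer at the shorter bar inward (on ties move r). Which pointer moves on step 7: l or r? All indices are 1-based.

r

[1,9] min(12,7)*8=56 best=56 * → r--
[1,8] min(12,20)*7=84 best=84 * → l++
[2,8] min(11,20)*6=66 best=84 → l++
[3,8] min(20,20)*5=100 best=100 * → r--
[3,7] min(20,13)*4=52 best=100 → r--
[3,6] min(20,18)*3=54 best=100 → r--
[3,5] min(20,7)*2=14 best=100 → r--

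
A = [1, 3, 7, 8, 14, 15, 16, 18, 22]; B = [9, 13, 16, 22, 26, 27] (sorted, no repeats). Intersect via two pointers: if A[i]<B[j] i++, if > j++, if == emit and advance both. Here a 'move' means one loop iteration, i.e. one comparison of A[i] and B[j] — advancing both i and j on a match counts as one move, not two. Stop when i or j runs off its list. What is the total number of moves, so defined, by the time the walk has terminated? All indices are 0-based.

11 moves

[i=0,j=0] 1<9 → i++
[i=1,j=0] 3<9 → i++
[i=2,j=0] 7<9 → i++
[i=3,j=0] 8<9 → i++
[i=4,j=0] 14>9 → j++
[i=4,j=1] 14>13 → j++
[i=4,j=2] 14<16 → i++
[i=5,j=2] 15<16 → i++
[i=6,j=2] 16==16 emit → i++,j++
[i=7,j=3] 18<22 → i++
[i=8,j=3] 22==22 emit → i++,j++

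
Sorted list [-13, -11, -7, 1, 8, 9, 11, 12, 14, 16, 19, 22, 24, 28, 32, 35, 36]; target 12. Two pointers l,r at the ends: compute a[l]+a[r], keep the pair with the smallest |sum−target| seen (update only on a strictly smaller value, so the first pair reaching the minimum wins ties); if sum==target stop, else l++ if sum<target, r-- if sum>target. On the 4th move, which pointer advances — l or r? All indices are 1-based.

[1,17] -13+36=23 d=11 * → r--
[1,16] -13+35=22 d=10 * → r--
[1,15] -13+32=19 d=7 * → r--
[1,14] -13+28=15 d=3 * → r--

r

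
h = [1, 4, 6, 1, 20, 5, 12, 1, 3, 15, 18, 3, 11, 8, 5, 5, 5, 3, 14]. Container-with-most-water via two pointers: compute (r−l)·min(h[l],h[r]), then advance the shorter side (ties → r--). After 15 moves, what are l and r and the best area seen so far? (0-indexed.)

[0,18] min(1,14)*18=18 best=18 * → l++
[1,18] min(4,14)*17=68 best=68 * → l++
[2,18] min(6,14)*16=96 best=96 * → l++
[3,18] min(1,14)*15=15 best=96 → l++
[4,18] min(20,14)*14=196 best=196 * → r--
[4,17] min(20,3)*13=39 best=196 → r--
[4,16] min(20,5)*12=60 best=196 → r--
[4,15] min(20,5)*11=55 best=196 → r--
[4,14] min(20,5)*10=50 best=196 → r--
[4,13] min(20,8)*9=72 best=196 → r--
[4,12] min(20,11)*8=88 best=196 → r--
[4,11] min(20,3)*7=21 best=196 → r--
[4,10] min(20,18)*6=108 best=196 → r--
[4,9] min(20,15)*5=75 best=196 → r--
[4,8] min(20,3)*4=12 best=196 → r--

l=4, r=7, best area=196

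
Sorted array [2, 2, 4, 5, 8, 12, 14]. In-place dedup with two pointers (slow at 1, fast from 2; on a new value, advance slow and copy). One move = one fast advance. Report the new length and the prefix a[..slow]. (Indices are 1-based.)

length 6; prefix = [2, 4, 5, 8, 12, 14]

slow=1 fast=2: a[fast]=2=a[slow] dup, fast++
slow=1 fast=3: a[fast]=4≠a[slow]=2 write a[2]=4, slow++,fast++
slow=2 fast=4: a[fast]=5≠a[slow]=4 write a[3]=5, slow++,fast++
slow=3 fast=5: a[fast]=8≠a[slow]=5 write a[4]=8, slow++,fast++
slow=4 fast=6: a[fast]=12≠a[slow]=8 write a[5]=12, slow++,fast++
slow=5 fast=7: a[fast]=14≠a[slow]=12 write a[6]=14, slow++,fast++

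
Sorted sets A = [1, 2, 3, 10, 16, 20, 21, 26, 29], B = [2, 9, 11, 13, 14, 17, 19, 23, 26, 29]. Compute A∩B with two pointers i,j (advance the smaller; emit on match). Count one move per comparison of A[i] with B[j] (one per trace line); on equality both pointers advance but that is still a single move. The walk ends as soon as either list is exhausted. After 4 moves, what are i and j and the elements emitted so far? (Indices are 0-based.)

[i=0,j=0] 1<2 → i++
[i=1,j=0] 2==2 emit → i++,j++
[i=2,j=1] 3<9 → i++
[i=3,j=1] 10>9 → j++

i=3, j=2, emitted=[2]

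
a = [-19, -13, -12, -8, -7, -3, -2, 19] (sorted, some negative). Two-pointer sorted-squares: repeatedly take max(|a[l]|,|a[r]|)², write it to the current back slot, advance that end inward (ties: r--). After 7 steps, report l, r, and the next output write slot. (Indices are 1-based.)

l=1 r=8: |-19|<=|19| out[8]=361, r--
l=1 r=7: |-19|>|-2| out[7]=361, l++
l=2 r=7: |-13|>|-2| out[6]=169, l++
l=3 r=7: |-12|>|-2| out[5]=144, l++
l=4 r=7: |-8|>|-2| out[4]=64, l++
l=5 r=7: |-7|>|-2| out[3]=49, l++
l=6 r=7: |-3|>|-2| out[2]=9, l++

l=7, r=7, next write slot=1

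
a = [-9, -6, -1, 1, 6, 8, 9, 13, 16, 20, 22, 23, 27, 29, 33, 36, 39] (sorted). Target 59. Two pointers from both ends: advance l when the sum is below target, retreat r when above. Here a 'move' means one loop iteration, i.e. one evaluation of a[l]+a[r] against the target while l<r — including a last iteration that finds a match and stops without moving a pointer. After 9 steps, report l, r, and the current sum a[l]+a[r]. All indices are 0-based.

[0,16] -9+39=30 <59 → l++
[1,16] -6+39=33 <59 → l++
[2,16] -1+39=38 <59 → l++
[3,16] 1+39=40 <59 → l++
[4,16] 6+39=45 <59 → l++
[5,16] 8+39=47 <59 → l++
[6,16] 9+39=48 <59 → l++
[7,16] 13+39=52 <59 → l++
[8,16] 16+39=55 <59 → l++

l=9, r=16, sum=59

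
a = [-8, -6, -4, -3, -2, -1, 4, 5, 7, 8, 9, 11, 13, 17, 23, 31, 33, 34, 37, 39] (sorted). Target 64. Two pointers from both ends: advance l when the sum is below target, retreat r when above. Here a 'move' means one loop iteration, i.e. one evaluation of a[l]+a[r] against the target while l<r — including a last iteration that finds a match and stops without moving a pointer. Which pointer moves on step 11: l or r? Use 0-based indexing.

[0,19] -8+39=31 <64 → l++
[1,19] -6+39=33 <64 → l++
[2,19] -4+39=35 <64 → l++
[3,19] -3+39=36 <64 → l++
[4,19] -2+39=37 <64 → l++
[5,19] -1+39=38 <64 → l++
[6,19] 4+39=43 <64 → l++
[7,19] 5+39=44 <64 → l++
[8,19] 7+39=46 <64 → l++
[9,19] 8+39=47 <64 → l++
[10,19] 9+39=48 <64 → l++

l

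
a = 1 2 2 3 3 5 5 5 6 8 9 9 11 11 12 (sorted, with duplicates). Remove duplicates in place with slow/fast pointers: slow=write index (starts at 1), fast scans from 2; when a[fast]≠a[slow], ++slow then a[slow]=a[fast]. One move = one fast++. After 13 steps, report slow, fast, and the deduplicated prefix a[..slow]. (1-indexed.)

(s=1,f=2) a[fast]=2≠a[slow]=1 write a[2]=2 → slow++,fast++
(s=2,f=3) a[fast]=2=a[slow] dup → fast++
(s=2,f=4) a[fast]=3≠a[slow]=2 write a[3]=3 → slow++,fast++
(s=3,f=5) a[fast]=3=a[slow] dup → fast++
(s=3,f=6) a[fast]=5≠a[slow]=3 write a[4]=5 → slow++,fast++
(s=4,f=7) a[fast]=5=a[slow] dup → fast++
(s=4,f=8) a[fast]=5=a[slow] dup → fast++
(s=4,f=9) a[fast]=6≠a[slow]=5 write a[5]=6 → slow++,fast++
(s=5,f=10) a[fast]=8≠a[slow]=6 write a[6]=8 → slow++,fast++
(s=6,f=11) a[fast]=9≠a[slow]=8 write a[7]=9 → slow++,fast++
(s=7,f=12) a[fast]=9=a[slow] dup → fast++
(s=7,f=13) a[fast]=11≠a[slow]=9 write a[8]=11 → slow++,fast++
(s=8,f=14) a[fast]=11=a[slow] dup → fast++

slow=8, fast=15, prefix=[1, 2, 3, 5, 6, 8, 9, 11]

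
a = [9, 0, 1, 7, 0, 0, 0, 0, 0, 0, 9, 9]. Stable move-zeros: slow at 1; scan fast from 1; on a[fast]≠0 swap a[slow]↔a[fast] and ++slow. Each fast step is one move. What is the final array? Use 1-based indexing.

[9, 1, 7, 9, 9, 0, 0, 0, 0, 0, 0, 0]

(s=1,f=1) a[fast]=9≠0 swap→a[1]=9 → slow++,fast++
(s=2,f=2) a[fast]=0 → fast++
(s=2,f=3) a[fast]=1≠0 swap→a[2]=1 → slow++,fast++
(s=3,f=4) a[fast]=7≠0 swap→a[3]=7 → slow++,fast++
(s=4,f=5) a[fast]=0 → fast++
(s=4,f=6) a[fast]=0 → fast++
(s=4,f=7) a[fast]=0 → fast++
(s=4,f=8) a[fast]=0 → fast++
(s=4,f=9) a[fast]=0 → fast++
(s=4,f=10) a[fast]=0 → fast++
(s=4,f=11) a[fast]=9≠0 swap→a[4]=9 → slow++,fast++
(s=5,f=12) a[fast]=9≠0 swap→a[5]=9 → slow++,fast++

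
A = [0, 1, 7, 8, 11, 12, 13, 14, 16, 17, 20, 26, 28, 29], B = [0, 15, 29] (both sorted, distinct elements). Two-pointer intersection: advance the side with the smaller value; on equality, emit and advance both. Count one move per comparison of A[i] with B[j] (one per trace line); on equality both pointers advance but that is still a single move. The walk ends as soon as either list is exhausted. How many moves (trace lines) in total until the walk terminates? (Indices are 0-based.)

15 moves

[i=0,j=0] 0==0 emit → i++,j++
[i=1,j=1] 1<15 → i++
[i=2,j=1] 7<15 → i++
[i=3,j=1] 8<15 → i++
[i=4,j=1] 11<15 → i++
[i=5,j=1] 12<15 → i++
[i=6,j=1] 13<15 → i++
[i=7,j=1] 14<15 → i++
[i=8,j=1] 16>15 → j++
[i=8,j=2] 16<29 → i++
[i=9,j=2] 17<29 → i++
[i=10,j=2] 20<29 → i++
[i=11,j=2] 26<29 → i++
[i=12,j=2] 28<29 → i++
[i=13,j=2] 29==29 emit → i++,j++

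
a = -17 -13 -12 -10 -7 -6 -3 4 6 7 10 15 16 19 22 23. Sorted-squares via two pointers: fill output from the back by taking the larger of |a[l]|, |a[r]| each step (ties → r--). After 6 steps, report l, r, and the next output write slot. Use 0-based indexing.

l=1, r=10, next write slot=9

[0,15] |-17|<=|23| out[15]=529 → r--
[0,14] |-17|<=|22| out[14]=484 → r--
[0,13] |-17|<=|19| out[13]=361 → r--
[0,12] |-17|>|16| out[12]=289 → l++
[1,12] |-13|<=|16| out[11]=256 → r--
[1,11] |-13|<=|15| out[10]=225 → r--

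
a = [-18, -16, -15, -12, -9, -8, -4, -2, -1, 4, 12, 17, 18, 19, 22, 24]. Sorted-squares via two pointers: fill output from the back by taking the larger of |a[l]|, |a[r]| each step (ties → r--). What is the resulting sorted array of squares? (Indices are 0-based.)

[1, 4, 16, 16, 64, 81, 144, 144, 225, 256, 289, 324, 324, 361, 484, 576]

[0,15] |-18|<=|24| out[15]=576 → r--
[0,14] |-18|<=|22| out[14]=484 → r--
[0,13] |-18|<=|19| out[13]=361 → r--
[0,12] |-18|<=|18| out[12]=324 → r--
[0,11] |-18|>|17| out[11]=324 → l++
[1,11] |-16|<=|17| out[10]=289 → r--
[1,10] |-16|>|12| out[9]=256 → l++
[2,10] |-15|>|12| out[8]=225 → l++
[3,10] |-12|<=|12| out[7]=144 → r--
[3,9] |-12|>|4| out[6]=144 → l++
[4,9] |-9|>|4| out[5]=81 → l++
[5,9] |-8|>|4| out[4]=64 → l++
[6,9] |-4|<=|4| out[3]=16 → r--
[6,8] |-4|>|-1| out[2]=16 → l++
[7,8] |-2|>|-1| out[1]=4 → l++
[8,8] |-1|<=|-1| out[0]=1 → r--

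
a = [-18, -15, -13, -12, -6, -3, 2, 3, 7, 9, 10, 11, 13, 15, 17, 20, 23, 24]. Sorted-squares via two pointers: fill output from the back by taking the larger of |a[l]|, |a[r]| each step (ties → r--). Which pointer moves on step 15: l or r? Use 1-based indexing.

l

l=1 r=18: |-18|<=|24| out[18]=576, r--
l=1 r=17: |-18|<=|23| out[17]=529, r--
l=1 r=16: |-18|<=|20| out[16]=400, r--
l=1 r=15: |-18|>|17| out[15]=324, l++
l=2 r=15: |-15|<=|17| out[14]=289, r--
l=2 r=14: |-15|<=|15| out[13]=225, r--
l=2 r=13: |-15|>|13| out[12]=225, l++
l=3 r=13: |-13|<=|13| out[11]=169, r--
l=3 r=12: |-13|>|11| out[10]=169, l++
l=4 r=12: |-12|>|11| out[9]=144, l++
l=5 r=12: |-6|<=|11| out[8]=121, r--
l=5 r=11: |-6|<=|10| out[7]=100, r--
l=5 r=10: |-6|<=|9| out[6]=81, r--
l=5 r=9: |-6|<=|7| out[5]=49, r--
l=5 r=8: |-6|>|3| out[4]=36, l++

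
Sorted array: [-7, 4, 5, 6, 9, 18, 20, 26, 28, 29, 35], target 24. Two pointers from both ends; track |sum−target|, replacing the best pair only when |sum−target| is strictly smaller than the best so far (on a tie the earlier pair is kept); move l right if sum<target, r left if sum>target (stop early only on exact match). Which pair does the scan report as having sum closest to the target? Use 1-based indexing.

l=1 r=11: -7+35=28 d=4 *, r--
l=1 r=10: -7+29=22 d=2 *, l++
l=2 r=10: 4+29=33 d=9, r--
l=2 r=9: 4+28=32 d=8, r--
l=2 r=8: 4+26=30 d=6, r--
l=2 r=7: 4+20=24 d=0 *, stop

pair (4, 20) with sum 24 (|Δ|=0)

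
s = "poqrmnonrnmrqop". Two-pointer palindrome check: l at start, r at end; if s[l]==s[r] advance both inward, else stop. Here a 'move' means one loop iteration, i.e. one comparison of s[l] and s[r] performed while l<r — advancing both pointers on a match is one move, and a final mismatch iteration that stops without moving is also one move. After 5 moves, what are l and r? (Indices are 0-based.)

l=0 r=14: 'p'=='p', l++,r--
l=1 r=13: 'o'=='o', l++,r--
l=2 r=12: 'q'=='q', l++,r--
l=3 r=11: 'r'=='r', l++,r--
l=4 r=10: 'm'=='m', l++,r--

l=5, r=9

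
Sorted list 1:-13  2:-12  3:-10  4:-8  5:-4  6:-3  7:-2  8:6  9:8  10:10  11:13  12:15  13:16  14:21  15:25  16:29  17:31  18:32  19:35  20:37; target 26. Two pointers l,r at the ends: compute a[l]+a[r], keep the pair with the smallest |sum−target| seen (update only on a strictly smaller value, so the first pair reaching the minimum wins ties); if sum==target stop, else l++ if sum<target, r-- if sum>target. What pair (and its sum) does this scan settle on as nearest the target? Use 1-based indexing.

pair (-3, 29) with sum 26 (|Δ|=0)

[1,20] -13+37=24 d=2 * → l++
[2,20] -12+37=25 d=1 * → l++
[3,20] -10+37=27 d=1 → r--
[3,19] -10+35=25 d=1 → l++
[4,19] -8+35=27 d=1 → r--
[4,18] -8+32=24 d=2 → l++
[5,18] -4+32=28 d=2 → r--
[5,17] -4+31=27 d=1 → r--
[5,16] -4+29=25 d=1 → l++
[6,16] -3+29=26 d=0 * → stop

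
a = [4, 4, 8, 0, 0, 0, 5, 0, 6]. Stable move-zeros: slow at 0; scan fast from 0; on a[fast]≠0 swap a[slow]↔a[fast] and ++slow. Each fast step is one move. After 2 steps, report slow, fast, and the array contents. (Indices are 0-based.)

(s=0,f=0) a[fast]=4≠0 swap→a[0]=4 → slow++,fast++
(s=1,f=1) a[fast]=4≠0 swap→a[1]=4 → slow++,fast++

slow=2, fast=2, a=[4, 4, 8, 0, 0, 0, 5, 0, 6]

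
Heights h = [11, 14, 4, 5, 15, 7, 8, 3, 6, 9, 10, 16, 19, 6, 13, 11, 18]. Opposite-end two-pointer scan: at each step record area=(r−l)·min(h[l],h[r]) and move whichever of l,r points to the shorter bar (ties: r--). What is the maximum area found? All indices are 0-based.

max area = 210

l=0 r=16: min(11,18)*16=176 best=176 *, l++
l=1 r=16: min(14,18)*15=210 best=210 *, l++
l=2 r=16: min(4,18)*14=56 best=210, l++
l=3 r=16: min(5,18)*13=65 best=210, l++
l=4 r=16: min(15,18)*12=180 best=210, l++
l=5 r=16: min(7,18)*11=77 best=210, l++
l=6 r=16: min(8,18)*10=80 best=210, l++
l=7 r=16: min(3,18)*9=27 best=210, l++
l=8 r=16: min(6,18)*8=48 best=210, l++
l=9 r=16: min(9,18)*7=63 best=210, l++
l=10 r=16: min(10,18)*6=60 best=210, l++
l=11 r=16: min(16,18)*5=80 best=210, l++
l=12 r=16: min(19,18)*4=72 best=210, r--
l=12 r=15: min(19,11)*3=33 best=210, r--
l=12 r=14: min(19,13)*2=26 best=210, r--
l=12 r=13: min(19,6)*1=6 best=210, r--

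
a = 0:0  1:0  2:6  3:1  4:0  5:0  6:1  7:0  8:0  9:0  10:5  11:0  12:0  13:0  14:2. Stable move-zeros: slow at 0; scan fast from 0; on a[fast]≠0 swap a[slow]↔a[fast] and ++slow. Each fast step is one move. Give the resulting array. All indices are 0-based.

(s=0,f=0) a[fast]=0 → fast++
(s=0,f=1) a[fast]=0 → fast++
(s=0,f=2) a[fast]=6≠0 swap→a[0]=6 → slow++,fast++
(s=1,f=3) a[fast]=1≠0 swap→a[1]=1 → slow++,fast++
(s=2,f=4) a[fast]=0 → fast++
(s=2,f=5) a[fast]=0 → fast++
(s=2,f=6) a[fast]=1≠0 swap→a[2]=1 → slow++,fast++
(s=3,f=7) a[fast]=0 → fast++
(s=3,f=8) a[fast]=0 → fast++
(s=3,f=9) a[fast]=0 → fast++
(s=3,f=10) a[fast]=5≠0 swap→a[3]=5 → slow++,fast++
(s=4,f=11) a[fast]=0 → fast++
(s=4,f=12) a[fast]=0 → fast++
(s=4,f=13) a[fast]=0 → fast++
(s=4,f=14) a[fast]=2≠0 swap→a[4]=2 → slow++,fast++

[6, 1, 1, 5, 2, 0, 0, 0, 0, 0, 0, 0, 0, 0, 0]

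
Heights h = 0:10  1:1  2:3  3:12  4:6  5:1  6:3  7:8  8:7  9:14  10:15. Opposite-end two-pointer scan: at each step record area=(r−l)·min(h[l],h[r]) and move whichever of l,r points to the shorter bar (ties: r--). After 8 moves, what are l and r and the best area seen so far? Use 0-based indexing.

[0,10] min(10,15)*10=100 best=100 * → l++
[1,10] min(1,15)*9=9 best=100 → l++
[2,10] min(3,15)*8=24 best=100 → l++
[3,10] min(12,15)*7=84 best=100 → l++
[4,10] min(6,15)*6=36 best=100 → l++
[5,10] min(1,15)*5=5 best=100 → l++
[6,10] min(3,15)*4=12 best=100 → l++
[7,10] min(8,15)*3=24 best=100 → l++

l=8, r=10, best area=100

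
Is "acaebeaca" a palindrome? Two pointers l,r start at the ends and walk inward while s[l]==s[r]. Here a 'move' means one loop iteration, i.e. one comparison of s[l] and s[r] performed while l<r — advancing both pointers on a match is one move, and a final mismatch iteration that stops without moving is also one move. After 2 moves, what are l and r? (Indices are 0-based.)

l=2, r=6

[0,8] 'a'=='a' → l++,r--
[1,7] 'c'=='c' → l++,r--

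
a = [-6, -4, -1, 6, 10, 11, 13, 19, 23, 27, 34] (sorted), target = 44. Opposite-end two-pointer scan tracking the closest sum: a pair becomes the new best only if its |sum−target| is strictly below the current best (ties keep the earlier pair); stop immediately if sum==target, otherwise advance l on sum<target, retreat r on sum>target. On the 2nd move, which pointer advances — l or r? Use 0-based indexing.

l=0 r=10: -6+34=28 d=16 *, l++
l=1 r=10: -4+34=30 d=14 *, l++

l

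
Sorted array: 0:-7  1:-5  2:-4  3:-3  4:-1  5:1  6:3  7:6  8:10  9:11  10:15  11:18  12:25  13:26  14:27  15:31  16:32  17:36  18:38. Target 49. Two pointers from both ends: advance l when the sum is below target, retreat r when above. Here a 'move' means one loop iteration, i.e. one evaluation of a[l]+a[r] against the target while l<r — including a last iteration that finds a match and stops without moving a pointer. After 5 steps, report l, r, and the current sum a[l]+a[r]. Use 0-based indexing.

l=0 r=18: -7+38=31 <49, l++
l=1 r=18: -5+38=33 <49, l++
l=2 r=18: -4+38=34 <49, l++
l=3 r=18: -3+38=35 <49, l++
l=4 r=18: -1+38=37 <49, l++

l=5, r=18, sum=39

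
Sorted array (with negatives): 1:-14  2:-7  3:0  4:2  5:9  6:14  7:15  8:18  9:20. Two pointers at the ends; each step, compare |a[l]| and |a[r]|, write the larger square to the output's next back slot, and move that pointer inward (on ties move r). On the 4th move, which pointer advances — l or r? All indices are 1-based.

[1,9] |-14|<=|20| out[9]=400 → r--
[1,8] |-14|<=|18| out[8]=324 → r--
[1,7] |-14|<=|15| out[7]=225 → r--
[1,6] |-14|<=|14| out[6]=196 → r--

r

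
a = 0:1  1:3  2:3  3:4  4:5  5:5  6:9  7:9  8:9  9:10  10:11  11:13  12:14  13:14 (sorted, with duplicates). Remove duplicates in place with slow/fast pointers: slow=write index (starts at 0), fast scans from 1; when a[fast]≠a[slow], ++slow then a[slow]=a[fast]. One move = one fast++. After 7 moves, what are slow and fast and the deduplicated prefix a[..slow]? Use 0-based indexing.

slow=4, fast=8, prefix=[1, 3, 4, 5, 9]

(s=0,f=1) a[fast]=3≠a[slow]=1 write a[1]=3 → slow++,fast++
(s=1,f=2) a[fast]=3=a[slow] dup → fast++
(s=1,f=3) a[fast]=4≠a[slow]=3 write a[2]=4 → slow++,fast++
(s=2,f=4) a[fast]=5≠a[slow]=4 write a[3]=5 → slow++,fast++
(s=3,f=5) a[fast]=5=a[slow] dup → fast++
(s=3,f=6) a[fast]=9≠a[slow]=5 write a[4]=9 → slow++,fast++
(s=4,f=7) a[fast]=9=a[slow] dup → fast++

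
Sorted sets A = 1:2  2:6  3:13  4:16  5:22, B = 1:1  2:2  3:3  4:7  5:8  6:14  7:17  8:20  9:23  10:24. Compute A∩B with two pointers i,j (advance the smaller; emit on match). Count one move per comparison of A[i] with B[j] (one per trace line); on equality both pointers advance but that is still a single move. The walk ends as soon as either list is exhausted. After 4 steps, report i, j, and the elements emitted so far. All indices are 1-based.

[i=1,j=1] 2>1 → j++
[i=1,j=2] 2==2 emit → i++,j++
[i=2,j=3] 6>3 → j++
[i=2,j=4] 6<7 → i++

i=3, j=4, emitted=[2]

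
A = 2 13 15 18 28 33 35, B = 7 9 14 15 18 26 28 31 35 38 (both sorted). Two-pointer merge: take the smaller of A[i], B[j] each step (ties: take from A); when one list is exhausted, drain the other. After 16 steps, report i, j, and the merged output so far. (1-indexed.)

i=8, j=10, merged so far=[2, 7, 9, 13, 14, 15, 15, 18, 18, 26, 28, 28, 31, 33, 35, 35]

[i=1,j=1] A[i]=2<=B[j]=7 take 2 → i++
[i=2,j=1] A[i]=13>B[j]=7 take 7 → j++
[i=2,j=2] A[i]=13>B[j]=9 take 9 → j++
[i=2,j=3] A[i]=13<=B[j]=14 take 13 → i++
[i=3,j=3] A[i]=15>B[j]=14 take 14 → j++
[i=3,j=4] A[i]=15<=B[j]=15 take 15 → i++
[i=4,j=4] A[i]=18>B[j]=15 take 15 → j++
[i=4,j=5] A[i]=18<=B[j]=18 take 18 → i++
[i=5,j=5] A[i]=28>B[j]=18 take 18 → j++
[i=5,j=6] A[i]=28>B[j]=26 take 26 → j++
[i=5,j=7] A[i]=28<=B[j]=28 take 28 → i++
[i=6,j=7] A[i]=33>B[j]=28 take 28 → j++
[i=6,j=8] A[i]=33>B[j]=31 take 31 → j++
[i=6,j=9] A[i]=33<=B[j]=35 take 33 → i++
[i=7,j=9] A[i]=35<=B[j]=35 take 35 → i++
[i=8,j=9] A done, take B[j]=35 → j++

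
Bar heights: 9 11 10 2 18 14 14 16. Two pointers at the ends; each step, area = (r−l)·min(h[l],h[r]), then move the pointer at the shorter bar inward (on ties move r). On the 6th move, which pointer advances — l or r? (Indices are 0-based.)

l=0 r=7: min(9,16)*7=63 best=63 *, l++
l=1 r=7: min(11,16)*6=66 best=66 *, l++
l=2 r=7: min(10,16)*5=50 best=66, l++
l=3 r=7: min(2,16)*4=8 best=66, l++
l=4 r=7: min(18,16)*3=48 best=66, r--
l=4 r=6: min(18,14)*2=28 best=66, r--

r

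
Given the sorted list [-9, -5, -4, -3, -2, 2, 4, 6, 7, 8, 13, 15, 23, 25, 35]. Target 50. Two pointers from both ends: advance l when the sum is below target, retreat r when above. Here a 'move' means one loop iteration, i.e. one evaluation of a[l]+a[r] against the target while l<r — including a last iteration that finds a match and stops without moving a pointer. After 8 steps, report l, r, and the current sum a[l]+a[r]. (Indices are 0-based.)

l=0 r=14: -9+35=26 <50, l++
l=1 r=14: -5+35=30 <50, l++
l=2 r=14: -4+35=31 <50, l++
l=3 r=14: -3+35=32 <50, l++
l=4 r=14: -2+35=33 <50, l++
l=5 r=14: 2+35=37 <50, l++
l=6 r=14: 4+35=39 <50, l++
l=7 r=14: 6+35=41 <50, l++

l=8, r=14, sum=42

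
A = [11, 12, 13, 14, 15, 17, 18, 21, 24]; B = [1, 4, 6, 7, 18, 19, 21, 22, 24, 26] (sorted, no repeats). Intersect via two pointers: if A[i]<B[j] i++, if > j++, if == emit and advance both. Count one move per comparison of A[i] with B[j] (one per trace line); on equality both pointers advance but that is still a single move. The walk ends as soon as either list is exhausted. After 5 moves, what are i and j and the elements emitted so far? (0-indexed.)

i=1, j=4, emitted=[]

i=0 j=0: 11>1, j++
i=0 j=1: 11>4, j++
i=0 j=2: 11>6, j++
i=0 j=3: 11>7, j++
i=0 j=4: 11<18, i++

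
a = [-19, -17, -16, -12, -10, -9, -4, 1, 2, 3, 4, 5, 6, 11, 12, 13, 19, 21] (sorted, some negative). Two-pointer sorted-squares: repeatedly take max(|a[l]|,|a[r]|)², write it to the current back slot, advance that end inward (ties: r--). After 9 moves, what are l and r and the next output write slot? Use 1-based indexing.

l=1 r=18: |-19|<=|21| out[18]=441, r--
l=1 r=17: |-19|<=|19| out[17]=361, r--
l=1 r=16: |-19|>|13| out[16]=361, l++
l=2 r=16: |-17|>|13| out[15]=289, l++
l=3 r=16: |-16|>|13| out[14]=256, l++
l=4 r=16: |-12|<=|13| out[13]=169, r--
l=4 r=15: |-12|<=|12| out[12]=144, r--
l=4 r=14: |-12|>|11| out[11]=144, l++
l=5 r=14: |-10|<=|11| out[10]=121, r--

l=5, r=13, next write slot=9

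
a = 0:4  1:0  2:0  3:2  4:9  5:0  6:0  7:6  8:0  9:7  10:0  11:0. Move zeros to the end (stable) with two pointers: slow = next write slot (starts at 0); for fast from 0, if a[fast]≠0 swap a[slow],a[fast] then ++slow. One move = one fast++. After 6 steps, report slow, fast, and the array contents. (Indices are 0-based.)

(s=0,f=0) a[fast]=4≠0 swap→a[0]=4 → slow++,fast++
(s=1,f=1) a[fast]=0 → fast++
(s=1,f=2) a[fast]=0 → fast++
(s=1,f=3) a[fast]=2≠0 swap→a[1]=2 → slow++,fast++
(s=2,f=4) a[fast]=9≠0 swap→a[2]=9 → slow++,fast++
(s=3,f=5) a[fast]=0 → fast++

slow=3, fast=6, a=[4, 2, 9, 0, 0, 0, 0, 6, 0, 7, 0, 0]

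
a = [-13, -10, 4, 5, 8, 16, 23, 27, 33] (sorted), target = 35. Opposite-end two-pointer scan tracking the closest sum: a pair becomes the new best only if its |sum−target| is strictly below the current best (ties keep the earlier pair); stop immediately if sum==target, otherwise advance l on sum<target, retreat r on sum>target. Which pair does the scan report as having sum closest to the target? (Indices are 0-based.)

l=0 r=8: -13+33=20 d=15 *, l++
l=1 r=8: -10+33=23 d=12 *, l++
l=2 r=8: 4+33=37 d=2 *, r--
l=2 r=7: 4+27=31 d=4, l++
l=3 r=7: 5+27=32 d=3, l++
l=4 r=7: 8+27=35 d=0 *, stop

pair (8, 27) with sum 35 (|Δ|=0)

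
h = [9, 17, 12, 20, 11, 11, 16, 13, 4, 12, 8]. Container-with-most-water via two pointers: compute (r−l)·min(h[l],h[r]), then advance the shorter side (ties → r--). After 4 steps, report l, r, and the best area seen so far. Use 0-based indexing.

[0,10] min(9,8)*10=80 best=80 * → r--
[0,9] min(9,12)*9=81 best=81 * → l++
[1,9] min(17,12)*8=96 best=96 * → r--
[1,8] min(17,4)*7=28 best=96 → r--

l=1, r=7, best area=96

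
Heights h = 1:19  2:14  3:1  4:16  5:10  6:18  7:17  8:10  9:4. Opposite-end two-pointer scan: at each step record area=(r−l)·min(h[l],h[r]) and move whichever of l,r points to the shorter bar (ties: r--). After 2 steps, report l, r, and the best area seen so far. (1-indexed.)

l=1 r=9: min(19,4)*8=32 best=32 *, r--
l=1 r=8: min(19,10)*7=70 best=70 *, r--

l=1, r=7, best area=70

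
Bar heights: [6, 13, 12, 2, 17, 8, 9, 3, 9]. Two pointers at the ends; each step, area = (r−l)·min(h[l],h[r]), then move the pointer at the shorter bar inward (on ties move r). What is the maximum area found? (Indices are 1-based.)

[1,9] min(6,9)*8=48 best=48 * → l++
[2,9] min(13,9)*7=63 best=63 * → r--
[2,8] min(13,3)*6=18 best=63 → r--
[2,7] min(13,9)*5=45 best=63 → r--
[2,6] min(13,8)*4=32 best=63 → r--
[2,5] min(13,17)*3=39 best=63 → l++
[3,5] min(12,17)*2=24 best=63 → l++
[4,5] min(2,17)*1=2 best=63 → l++

max area = 63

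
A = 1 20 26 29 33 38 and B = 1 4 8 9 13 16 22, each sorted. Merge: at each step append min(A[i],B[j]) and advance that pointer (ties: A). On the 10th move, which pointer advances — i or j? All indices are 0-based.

i=0 j=0: A[i]=1<=B[j]=1 take 1, i++
i=1 j=0: A[i]=20>B[j]=1 take 1, j++
i=1 j=1: A[i]=20>B[j]=4 take 4, j++
i=1 j=2: A[i]=20>B[j]=8 take 8, j++
i=1 j=3: A[i]=20>B[j]=9 take 9, j++
i=1 j=4: A[i]=20>B[j]=13 take 13, j++
i=1 j=5: A[i]=20>B[j]=16 take 16, j++
i=1 j=6: A[i]=20<=B[j]=22 take 20, i++
i=2 j=6: A[i]=26>B[j]=22 take 22, j++
i=2 j=7: B done, take A[i]=26, i++

i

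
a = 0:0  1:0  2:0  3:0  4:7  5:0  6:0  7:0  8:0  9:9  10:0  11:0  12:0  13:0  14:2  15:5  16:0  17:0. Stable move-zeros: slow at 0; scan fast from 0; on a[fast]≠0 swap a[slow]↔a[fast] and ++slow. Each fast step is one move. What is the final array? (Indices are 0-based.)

[7, 9, 2, 5, 0, 0, 0, 0, 0, 0, 0, 0, 0, 0, 0, 0, 0, 0]

(s=0,f=0) a[fast]=0 → fast++
(s=0,f=1) a[fast]=0 → fast++
(s=0,f=2) a[fast]=0 → fast++
(s=0,f=3) a[fast]=0 → fast++
(s=0,f=4) a[fast]=7≠0 swap→a[0]=7 → slow++,fast++
(s=1,f=5) a[fast]=0 → fast++
(s=1,f=6) a[fast]=0 → fast++
(s=1,f=7) a[fast]=0 → fast++
(s=1,f=8) a[fast]=0 → fast++
(s=1,f=9) a[fast]=9≠0 swap→a[1]=9 → slow++,fast++
(s=2,f=10) a[fast]=0 → fast++
(s=2,f=11) a[fast]=0 → fast++
(s=2,f=12) a[fast]=0 → fast++
(s=2,f=13) a[fast]=0 → fast++
(s=2,f=14) a[fast]=2≠0 swap→a[2]=2 → slow++,fast++
(s=3,f=15) a[fast]=5≠0 swap→a[3]=5 → slow++,fast++
(s=4,f=16) a[fast]=0 → fast++
(s=4,f=17) a[fast]=0 → fast++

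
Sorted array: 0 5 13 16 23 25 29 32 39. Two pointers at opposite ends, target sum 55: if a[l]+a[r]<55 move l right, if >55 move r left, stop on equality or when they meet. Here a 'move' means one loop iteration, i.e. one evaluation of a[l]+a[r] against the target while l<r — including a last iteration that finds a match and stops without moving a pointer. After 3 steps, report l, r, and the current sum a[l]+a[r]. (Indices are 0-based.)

l=3, r=8, sum=55

[0,8] 0+39=39 <55 → l++
[1,8] 5+39=44 <55 → l++
[2,8] 13+39=52 <55 → l++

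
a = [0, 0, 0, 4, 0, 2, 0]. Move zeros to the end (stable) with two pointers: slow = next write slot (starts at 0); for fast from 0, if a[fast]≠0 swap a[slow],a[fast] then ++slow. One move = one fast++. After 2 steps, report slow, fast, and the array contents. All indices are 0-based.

slow=0, fast=2, a=[0, 0, 0, 4, 0, 2, 0]

(s=0,f=0) a[fast]=0 → fast++
(s=0,f=1) a[fast]=0 → fast++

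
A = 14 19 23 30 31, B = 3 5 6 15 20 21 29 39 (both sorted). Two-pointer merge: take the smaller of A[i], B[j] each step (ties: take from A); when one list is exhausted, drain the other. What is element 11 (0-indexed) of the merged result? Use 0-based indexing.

merged[11] = 31

[i=0,j=0] A[i]=14>B[j]=3 take 3 → j++
[i=0,j=1] A[i]=14>B[j]=5 take 5 → j++
[i=0,j=2] A[i]=14>B[j]=6 take 6 → j++
[i=0,j=3] A[i]=14<=B[j]=15 take 14 → i++
[i=1,j=3] A[i]=19>B[j]=15 take 15 → j++
[i=1,j=4] A[i]=19<=B[j]=20 take 19 → i++
[i=2,j=4] A[i]=23>B[j]=20 take 20 → j++
[i=2,j=5] A[i]=23>B[j]=21 take 21 → j++
[i=2,j=6] A[i]=23<=B[j]=29 take 23 → i++
[i=3,j=6] A[i]=30>B[j]=29 take 29 → j++
[i=3,j=7] A[i]=30<=B[j]=39 take 30 → i++
[i=4,j=7] A[i]=31<=B[j]=39 take 31 → i++
[i=5,j=7] A done, take B[j]=39 → j++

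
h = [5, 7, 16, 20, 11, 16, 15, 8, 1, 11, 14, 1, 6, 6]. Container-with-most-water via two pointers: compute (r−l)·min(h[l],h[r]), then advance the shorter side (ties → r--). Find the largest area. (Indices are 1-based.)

l=1 r=14: min(5,6)*13=65 best=65 *, l++
l=2 r=14: min(7,6)*12=72 best=72 *, r--
l=2 r=13: min(7,6)*11=66 best=72, r--
l=2 r=12: min(7,1)*10=10 best=72, r--
l=2 r=11: min(7,14)*9=63 best=72, l++
l=3 r=11: min(16,14)*8=112 best=112 *, r--
l=3 r=10: min(16,11)*7=77 best=112, r--
l=3 r=9: min(16,1)*6=6 best=112, r--
l=3 r=8: min(16,8)*5=40 best=112, r--
l=3 r=7: min(16,15)*4=60 best=112, r--
l=3 r=6: min(16,16)*3=48 best=112, r--
l=3 r=5: min(16,11)*2=22 best=112, r--
l=3 r=4: min(16,20)*1=16 best=112, l++

max area = 112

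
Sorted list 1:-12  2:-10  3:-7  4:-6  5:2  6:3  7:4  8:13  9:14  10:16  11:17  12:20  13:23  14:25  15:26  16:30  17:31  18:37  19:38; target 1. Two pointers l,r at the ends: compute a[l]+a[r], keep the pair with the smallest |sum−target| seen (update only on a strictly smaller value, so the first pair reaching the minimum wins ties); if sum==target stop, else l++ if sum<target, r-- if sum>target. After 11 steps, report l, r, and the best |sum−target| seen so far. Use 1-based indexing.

l=1 r=19: -12+38=26 d=25 *, r--
l=1 r=18: -12+37=25 d=24 *, r--
l=1 r=17: -12+31=19 d=18 *, r--
l=1 r=16: -12+30=18 d=17 *, r--
l=1 r=15: -12+26=14 d=13 *, r--
l=1 r=14: -12+25=13 d=12 *, r--
l=1 r=13: -12+23=11 d=10 *, r--
l=1 r=12: -12+20=8 d=7 *, r--
l=1 r=11: -12+17=5 d=4 *, r--
l=1 r=10: -12+16=4 d=3 *, r--
l=1 r=9: -12+14=2 d=1 *, r--

l=1, r=8, best |Δ|=1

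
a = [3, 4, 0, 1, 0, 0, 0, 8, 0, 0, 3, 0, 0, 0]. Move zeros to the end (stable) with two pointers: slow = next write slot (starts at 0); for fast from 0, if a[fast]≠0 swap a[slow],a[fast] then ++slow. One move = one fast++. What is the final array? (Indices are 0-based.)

slow=0 fast=0: a[fast]=3≠0 swap→a[0]=3, slow++,fast++
slow=1 fast=1: a[fast]=4≠0 swap→a[1]=4, slow++,fast++
slow=2 fast=2: a[fast]=0, fast++
slow=2 fast=3: a[fast]=1≠0 swap→a[2]=1, slow++,fast++
slow=3 fast=4: a[fast]=0, fast++
slow=3 fast=5: a[fast]=0, fast++
slow=3 fast=6: a[fast]=0, fast++
slow=3 fast=7: a[fast]=8≠0 swap→a[3]=8, slow++,fast++
slow=4 fast=8: a[fast]=0, fast++
slow=4 fast=9: a[fast]=0, fast++
slow=4 fast=10: a[fast]=3≠0 swap→a[4]=3, slow++,fast++
slow=5 fast=11: a[fast]=0, fast++
slow=5 fast=12: a[fast]=0, fast++
slow=5 fast=13: a[fast]=0, fast++

[3, 4, 1, 8, 3, 0, 0, 0, 0, 0, 0, 0, 0, 0]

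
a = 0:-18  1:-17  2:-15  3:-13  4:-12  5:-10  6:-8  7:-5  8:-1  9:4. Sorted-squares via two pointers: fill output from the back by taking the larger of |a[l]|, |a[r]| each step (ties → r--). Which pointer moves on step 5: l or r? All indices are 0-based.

l

[0,9] |-18|>|4| out[9]=324 → l++
[1,9] |-17|>|4| out[8]=289 → l++
[2,9] |-15|>|4| out[7]=225 → l++
[3,9] |-13|>|4| out[6]=169 → l++
[4,9] |-12|>|4| out[5]=144 → l++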